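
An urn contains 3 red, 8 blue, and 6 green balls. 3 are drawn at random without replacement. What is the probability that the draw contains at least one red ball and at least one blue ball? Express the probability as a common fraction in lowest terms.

There are C(17,3) = 680 possible draws.
By inclusion-exclusion on the complements, draws missing all red or all blue: C(14,3) + C(9,3) − C(6,3) = 364 + 84 − 20 = 428.
So draws with at least one of each: 680 − 428 = 252, probability 252/680 = 63/170.

63/170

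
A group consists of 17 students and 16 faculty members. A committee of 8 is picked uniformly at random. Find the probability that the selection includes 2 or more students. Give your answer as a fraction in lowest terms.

1649/1674

Total selections: C(33,8) = 13884156.
Favorable selections (2 or more students): C(17,2)·C(16,6) + C(17,3)·C(16,5) + C(17,4)·C(16,4) + C(17,5)·C(16,3) + C(17,6)·C(16,2) + C(17,7)·C(16,1) + C(17,8)·C(16,0) = 1089088 + 2970240 + 4331600 + 3465280 + 1485120 + 311168 + 24310 = 13676806.
Probability = 13676806/13884156 = 1649/1674.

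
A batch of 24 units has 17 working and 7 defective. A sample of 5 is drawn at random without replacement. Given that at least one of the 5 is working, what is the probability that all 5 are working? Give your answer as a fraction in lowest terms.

Work in counts. Selections with at least one working: C(24,5) − C(7,5) = 42504 − 21 = 42483.
Of those, selections where all 5 are working: C(17,5) = 6188.
Conditional probability = 6188/42483 = 52/357.

52/357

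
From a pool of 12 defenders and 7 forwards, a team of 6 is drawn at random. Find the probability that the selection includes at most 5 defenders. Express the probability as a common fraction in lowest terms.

312/323

There are C(19,6) = 27132 ways to choose the 6.
Favorable selections (at most 5 defenders): C(12,0)·C(7,6) + C(12,1)·C(7,5) + C(12,2)·C(7,4) + C(12,3)·C(7,3) + C(12,4)·C(7,2) + C(12,5)·C(7,1) = 7 + 252 + 2310 + 7700 + 10395 + 5544 = 26208.
Probability = 26208/27132 = 312/323.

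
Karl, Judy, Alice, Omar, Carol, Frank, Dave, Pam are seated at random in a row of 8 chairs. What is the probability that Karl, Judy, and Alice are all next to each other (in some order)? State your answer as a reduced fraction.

3/28

There are 8! = 40320 arrangements.
Treat the three as one block: 6! placements × 3! orders within the block = 720·6 = 4320.
Probability = 4320/40320 = 3/28.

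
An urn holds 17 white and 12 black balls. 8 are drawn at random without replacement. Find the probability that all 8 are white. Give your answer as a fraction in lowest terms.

There are C(29,8) = 4292145 possible selections.
Selections with all white: C(17,8) = 24310.
Probability = 24310/4292145 = 34/6003.

34/6003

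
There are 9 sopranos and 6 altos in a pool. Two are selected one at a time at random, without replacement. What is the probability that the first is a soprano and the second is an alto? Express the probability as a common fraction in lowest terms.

9/35

Multiply the conditional probabilities at each draw: 9/15 · 6/14 = 54/210 = 9/35.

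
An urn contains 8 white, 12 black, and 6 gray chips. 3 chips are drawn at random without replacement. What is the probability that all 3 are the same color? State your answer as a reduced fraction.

There are C(26,3) = 2600 ways to draw 3 chips.
All same color: C(8,3) + C(12,3) + C(6,3) = 56 + 220 + 20 = 296.
Probability = 296/2600 = 37/325.

37/325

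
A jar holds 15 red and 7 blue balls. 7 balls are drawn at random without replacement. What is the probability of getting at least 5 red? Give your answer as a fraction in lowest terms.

Total selections: C(22,7) = 170544.
Favorable selections (at least 5 red): C(15,5)·C(7,2) + C(15,6)·C(7,1) + C(15,7)·C(7,0) = 63063 + 35035 + 6435 = 104533.
Probability = 104533/170544 = 559/912.

559/912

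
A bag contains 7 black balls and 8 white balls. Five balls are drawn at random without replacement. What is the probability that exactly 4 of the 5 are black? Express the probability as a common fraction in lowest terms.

40/429

The sample space is all 5-subsets of the 15: C(15,5) = 3003.
Selections with exactly 4 black: choose 4 of the 7 black and 1 of the 8 white, C(7,4)·C(8,1) = 35·8 = 280.
Probability = 280/3003 = 40/429.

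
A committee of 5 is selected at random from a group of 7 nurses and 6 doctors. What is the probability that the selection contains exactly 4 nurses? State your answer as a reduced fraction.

The sample space is all 5-subsets of the 13: C(13,5) = 1287.
Selections with exactly 4 nurses: choose 4 of the 7 nurses and 1 of the 6 doctors, C(7,4)·C(6,1) = 35·6 = 210.
Probability = 210/1287 = 70/429.

70/429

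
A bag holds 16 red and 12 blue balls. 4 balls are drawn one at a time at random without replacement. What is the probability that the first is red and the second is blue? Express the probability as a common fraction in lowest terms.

Multiply the conditional probabilities at each draw: 16/28 · 12/27 = 192/756 = 16/63.

16/63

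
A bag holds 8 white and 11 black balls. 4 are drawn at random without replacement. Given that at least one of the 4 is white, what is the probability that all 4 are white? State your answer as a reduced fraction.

Work in counts. Selections with at least one white: C(19,4) − C(11,4) = 3876 − 330 = 3546.
Of those, selections where all 4 are white: C(8,4) = 70.
Conditional probability = 70/3546 = 35/1773.

35/1773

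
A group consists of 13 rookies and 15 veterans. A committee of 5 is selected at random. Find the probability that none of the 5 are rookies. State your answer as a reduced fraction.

There are C(28,5) = 98280 possible selections.
Selections with no rookies (all veterans): C(15,5) = 3003.
Probability = 3003/98280 = 11/360.

11/360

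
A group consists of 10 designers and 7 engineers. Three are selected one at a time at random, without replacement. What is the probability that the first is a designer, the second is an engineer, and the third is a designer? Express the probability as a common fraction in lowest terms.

21/136

Multiply the conditional probabilities at each draw: 10/17 · 7/16 · 9/15 = 630/4080 = 21/136.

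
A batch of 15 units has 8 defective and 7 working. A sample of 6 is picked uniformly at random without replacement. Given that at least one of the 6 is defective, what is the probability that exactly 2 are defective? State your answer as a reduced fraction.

Work in counts. Selections with at least one defective: C(15,6) − C(7,6) = 5005 − 7 = 4998.
Of those, selections where exactly 2 are defective: C(8,2)·C(7,4) = 28·35 = 980.
Conditional probability = 980/4998 = 10/51.

10/51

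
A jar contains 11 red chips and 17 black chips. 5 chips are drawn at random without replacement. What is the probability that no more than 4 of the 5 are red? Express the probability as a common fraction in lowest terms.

2329/2340

Total selections: C(28,5) = 98280.
The complement is exactly 5 red: C(11,5)·C(17,0) = 462.
Probability = 1 − 462/98280 = 97818/98280 = 2329/2340.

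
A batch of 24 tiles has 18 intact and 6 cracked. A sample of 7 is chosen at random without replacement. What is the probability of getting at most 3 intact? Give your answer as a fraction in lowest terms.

183/4807

Total selections: C(24,7) = 346104.
Favorable selections (at most 3 intact): C(18,1)·C(6,6) + C(18,2)·C(6,5) + C(18,3)·C(6,4) = 18 + 918 + 12240 = 13176.
Probability = 13176/346104 = 183/4807.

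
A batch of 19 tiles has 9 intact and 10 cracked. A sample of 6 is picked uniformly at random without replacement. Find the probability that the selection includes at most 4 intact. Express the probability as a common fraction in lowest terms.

307/323

Total selections: C(19,6) = 27132.
Favorable selections (at most 4 intact): C(9,0)·C(10,6) + C(9,1)·C(10,5) + C(9,2)·C(10,4) + C(9,3)·C(10,3) + C(9,4)·C(10,2) = 210 + 2268 + 7560 + 10080 + 5670 = 25788.
Probability = 25788/27132 = 307/323.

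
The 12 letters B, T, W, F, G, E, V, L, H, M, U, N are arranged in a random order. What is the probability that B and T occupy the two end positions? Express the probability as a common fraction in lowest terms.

1/66

There are 12! = 479001600 arrangements.
Place B and T at the ends in 2 ways, arrange the remaining 10 in 10! = 3628800 ways: 2·3628800 = 7257600.
Probability = 7257600/479001600 = 1/66.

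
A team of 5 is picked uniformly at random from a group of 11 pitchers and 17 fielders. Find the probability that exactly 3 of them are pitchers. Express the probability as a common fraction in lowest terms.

187/819

The sample space is all 5-subsets of the 28: C(28,5) = 98280.
Selections with exactly 3 pitchers: choose 3 of the 11 pitchers and 2 of the 17 fielders, C(11,3)·C(17,2) = 165·136 = 22440.
Probability = 22440/98280 = 187/819.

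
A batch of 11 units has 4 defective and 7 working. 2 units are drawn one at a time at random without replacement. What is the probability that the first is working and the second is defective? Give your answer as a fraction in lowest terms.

Multiply the conditional probabilities at each draw: 7/11 · 4/10 = 28/110 = 14/55.

14/55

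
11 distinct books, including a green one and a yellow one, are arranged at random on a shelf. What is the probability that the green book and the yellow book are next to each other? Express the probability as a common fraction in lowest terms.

There are 11! = 39916800 arrangements.
Treat the green book and the yellow book as a block: 10! arrangements of the blocks × 2 orders within the block = 2·3628800 = 7257600.
Probability = 7257600/39916800 = 2/11.

2/11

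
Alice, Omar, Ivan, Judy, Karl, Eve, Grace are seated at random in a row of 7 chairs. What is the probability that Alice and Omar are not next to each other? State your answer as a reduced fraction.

There are 7! = 5040 arrangements.
Arrangements with Alice and Omar adjacent: 2·6! = 1440.
So not adjacent: 5040 − 1440 = 3600, probability 3600/5040 = 5/7.

5/7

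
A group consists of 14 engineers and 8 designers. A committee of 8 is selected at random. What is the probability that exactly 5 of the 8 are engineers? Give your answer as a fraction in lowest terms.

Total number of selections: C(22,8) = 319770.
Selections with exactly 5 engineers: choose 5 of the 14 engineers and 3 of the 8 designers, C(14,5)·C(8,3) = 2002·56 = 112112.
Probability = 112112/319770 = 5096/14535.

5096/14535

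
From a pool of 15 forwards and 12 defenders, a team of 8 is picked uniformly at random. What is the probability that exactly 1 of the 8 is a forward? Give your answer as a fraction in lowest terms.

8/1495

The sample space is all 8-subsets of the 27: C(27,8) = 2220075.
Selections with exactly 1 forward: choose 1 of the 15 forwards and 7 of the 12 defenders, C(15,1)·C(12,7) = 15·792 = 11880.
Probability = 11880/2220075 = 8/1495.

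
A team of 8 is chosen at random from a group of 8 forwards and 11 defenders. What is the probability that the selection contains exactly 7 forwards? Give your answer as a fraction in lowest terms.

The sample space is all 8-subsets of the 19: C(19,8) = 75582.
Selections with exactly 7 forwards: choose 7 of the 8 forwards and 1 of the 11 defenders, C(8,7)·C(11,1) = 8·11 = 88.
Probability = 88/75582 = 44/37791.

44/37791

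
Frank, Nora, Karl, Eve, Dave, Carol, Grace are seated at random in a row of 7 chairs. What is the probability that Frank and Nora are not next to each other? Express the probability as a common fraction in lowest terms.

There are 7! = 5040 arrangements.
Arrangements with Frank and Nora adjacent: 2·6! = 1440.
So not adjacent: 5040 − 1440 = 3600, probability 3600/5040 = 5/7.

5/7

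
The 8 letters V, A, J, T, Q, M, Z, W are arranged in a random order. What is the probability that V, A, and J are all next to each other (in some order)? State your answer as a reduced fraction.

There are 8! = 40320 arrangements.
Treat the three as one block: 6! placements × 3! orders within the block = 720·6 = 4320.
Probability = 4320/40320 = 3/28.

3/28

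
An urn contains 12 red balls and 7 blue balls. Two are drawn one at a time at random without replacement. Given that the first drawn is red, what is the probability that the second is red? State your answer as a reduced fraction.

After removing one red, 18 remain: 11 red and 7 blue.
So the probability the next is red is 11/18.

11/18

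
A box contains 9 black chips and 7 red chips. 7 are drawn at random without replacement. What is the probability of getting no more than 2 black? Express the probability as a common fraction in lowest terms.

Total selections: C(16,7) = 11440.
Favorable selections (no more than 2 black): C(9,0)·C(7,7) + C(9,1)·C(7,6) + C(9,2)·C(7,5) = 1 + 63 + 756 = 820.
Probability = 820/11440 = 41/572.

41/572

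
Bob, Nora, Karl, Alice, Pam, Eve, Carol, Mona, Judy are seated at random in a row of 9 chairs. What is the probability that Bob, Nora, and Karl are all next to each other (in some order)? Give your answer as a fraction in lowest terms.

1/12

There are 9! = 362880 arrangements.
Treat the three as one block: 7! placements × 3! orders within the block = 5040·6 = 30240.
Probability = 30240/362880 = 1/12.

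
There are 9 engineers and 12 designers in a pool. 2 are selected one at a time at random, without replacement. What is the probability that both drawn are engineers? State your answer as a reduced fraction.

Multiply the conditional probabilities at each draw: 9/21 · 8/20 = 72/420 = 6/35.

6/35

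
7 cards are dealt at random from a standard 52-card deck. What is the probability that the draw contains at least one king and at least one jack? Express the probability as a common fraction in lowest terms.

There are C(52,7) = 133784560 possible draws.
By inclusion-exclusion on the complements, draws missing all kings or all jacks: C(48,7) + C(48,7) − C(44,7) = 73629072 + 73629072 − 38320568 = 108937576.
So draws with at least one of each: 133784560 − 108937576 = 24846984, probability 24846984/133784560 = 3105873/16723070.

3105873/16723070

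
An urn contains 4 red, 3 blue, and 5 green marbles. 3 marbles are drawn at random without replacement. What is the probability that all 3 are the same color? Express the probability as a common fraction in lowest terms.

3/44

There are C(12,3) = 220 ways to draw 3 marbles.
All same color: C(4,3) + C(3,3) + C(5,3) = 4 + 1 + 10 = 15.
Probability = 15/220 = 3/44.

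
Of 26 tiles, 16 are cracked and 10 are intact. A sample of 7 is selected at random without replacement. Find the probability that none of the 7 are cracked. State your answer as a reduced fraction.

3/16445

There are C(26,7) = 657800 possible selections.
Selections with no cracked (all intact): C(10,7) = 120.
Probability = 120/657800 = 3/16445.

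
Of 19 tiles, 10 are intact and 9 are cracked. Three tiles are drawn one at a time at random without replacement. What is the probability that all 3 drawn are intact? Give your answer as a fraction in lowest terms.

Multiply the conditional probabilities at each draw: 10/19 · 9/18 · 8/17 = 720/5814 = 40/323.

40/323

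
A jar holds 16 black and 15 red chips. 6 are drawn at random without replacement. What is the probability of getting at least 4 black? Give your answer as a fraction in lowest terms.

Total selections: C(31,6) = 736281.
Favorable selections (at least 4 black): C(16,4)·C(15,2) + C(16,5)·C(15,1) + C(16,6)·C(15,0) = 191100 + 65520 + 8008 = 264628.
Probability = 264628/736281 = 2908/8091.

2908/8091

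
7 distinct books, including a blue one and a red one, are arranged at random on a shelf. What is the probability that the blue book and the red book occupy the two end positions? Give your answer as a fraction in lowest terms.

1/21

There are 7! = 5040 arrangements.
Place the blue book and the red book at the ends in 2 ways, arrange the remaining 5 in 5! = 120 ways: 2·120 = 240.
Probability = 240/5040 = 1/21.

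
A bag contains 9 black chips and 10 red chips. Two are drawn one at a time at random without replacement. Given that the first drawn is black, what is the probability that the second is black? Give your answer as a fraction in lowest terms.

After removing one black, 18 remain: 8 black and 10 red.
So the probability the next is black is 8/18 = 4/9.

4/9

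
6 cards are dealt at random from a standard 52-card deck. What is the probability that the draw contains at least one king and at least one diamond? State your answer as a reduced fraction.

6772177/20358520

There are C(52,6) = 20358520 possible draws.
By inclusion-exclusion on the complements, draws missing all kings or all diamonds: C(48,6) + C(39,6) − C(36,6) = 12271512 + 3262623 − 1947792 = 13586343.
So draws with at least one of each: 20358520 − 13586343 = 6772177, probability 6772177/20358520.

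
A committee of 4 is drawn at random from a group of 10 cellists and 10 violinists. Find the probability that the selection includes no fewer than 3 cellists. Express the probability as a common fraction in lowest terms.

94/323

There are C(20,4) = 4845 ways to choose the 4.
Favorable selections (no fewer than 3 cellists): C(10,3)·C(10,1) + C(10,4)·C(10,0) = 1200 + 210 = 1410.
Probability = 1410/4845 = 94/323.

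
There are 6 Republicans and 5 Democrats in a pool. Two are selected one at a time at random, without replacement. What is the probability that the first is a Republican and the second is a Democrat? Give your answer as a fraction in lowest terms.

Multiply the conditional probabilities at each draw: 6/11 · 5/10 = 30/110 = 3/11.

3/11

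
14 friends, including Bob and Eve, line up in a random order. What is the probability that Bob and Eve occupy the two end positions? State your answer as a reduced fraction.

There are 14! = 87178291200 arrangements.
Place Bob and Eve at the ends in 2 ways, arrange the remaining 12 in 12! = 479001600 ways: 2·479001600 = 958003200.
Probability = 958003200/87178291200 = 1/91.

1/91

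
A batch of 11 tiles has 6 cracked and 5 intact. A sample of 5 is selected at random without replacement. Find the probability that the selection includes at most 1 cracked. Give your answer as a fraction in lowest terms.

31/462

Total selections: C(11,5) = 462.
Favorable selections (at most 1 cracked): C(6,0)·C(5,5) + C(6,1)·C(5,4) = 1 + 30 = 31.
Probability = 31/462.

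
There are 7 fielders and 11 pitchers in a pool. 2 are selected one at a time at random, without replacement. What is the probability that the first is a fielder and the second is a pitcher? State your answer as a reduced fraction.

77/306

Multiply the conditional probabilities at each draw: 7/18 · 11/17 = 77/306.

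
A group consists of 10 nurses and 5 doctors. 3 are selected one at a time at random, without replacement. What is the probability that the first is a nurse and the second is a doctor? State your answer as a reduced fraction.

Multiply the conditional probabilities at each draw: 10/15 · 5/14 = 50/210 = 5/21.

5/21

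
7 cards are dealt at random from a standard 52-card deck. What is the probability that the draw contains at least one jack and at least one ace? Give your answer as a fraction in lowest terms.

3105873/16723070

There are C(52,7) = 133784560 possible draws.
By inclusion-exclusion on the complements, draws missing all jacks or all aces: C(48,7) + C(48,7) − C(44,7) = 73629072 + 73629072 − 38320568 = 108937576.
So draws with at least one of each: 133784560 − 108937576 = 24846984, probability 24846984/133784560 = 3105873/16723070.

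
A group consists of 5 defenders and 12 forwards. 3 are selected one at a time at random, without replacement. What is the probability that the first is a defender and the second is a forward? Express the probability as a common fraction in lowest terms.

15/68

Multiply the conditional probabilities at each draw: 5/17 · 12/16 = 60/272 = 15/68.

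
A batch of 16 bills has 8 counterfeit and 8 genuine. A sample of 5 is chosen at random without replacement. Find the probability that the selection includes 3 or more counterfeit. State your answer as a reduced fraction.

1/2

Total selections: C(16,5) = 4368.
Favorable selections (3 or more counterfeit): C(8,3)·C(8,2) + C(8,4)·C(8,1) + C(8,5)·C(8,0) = 1568 + 560 + 56 = 2184.
Probability = 2184/4368 = 1/2.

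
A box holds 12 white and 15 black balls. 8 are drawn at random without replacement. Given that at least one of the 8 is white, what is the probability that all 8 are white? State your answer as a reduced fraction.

1/4472

Work in counts. Selections with at least one white: C(27,8) − C(15,8) = 2220075 − 6435 = 2213640.
Of those, selections where all 8 are white: C(12,8) = 495.
Conditional probability = 495/2213640 = 1/4472.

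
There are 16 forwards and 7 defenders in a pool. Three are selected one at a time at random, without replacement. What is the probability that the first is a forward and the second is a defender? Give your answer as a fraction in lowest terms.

Multiply the conditional probabilities at each draw: 16/23 · 7/22 = 112/506 = 56/253.

56/253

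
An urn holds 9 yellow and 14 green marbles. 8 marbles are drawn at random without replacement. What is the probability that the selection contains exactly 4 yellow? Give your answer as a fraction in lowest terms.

The sample space is all 8-subsets of the 23: C(23,8) = 490314.
Selections with exactly 4 yellow: choose 4 of the 9 yellow and 4 of the 14 green, C(9,4)·C(14,4) = 126·1001 = 126126.
Probability = 126126/490314 = 1911/7429.

1911/7429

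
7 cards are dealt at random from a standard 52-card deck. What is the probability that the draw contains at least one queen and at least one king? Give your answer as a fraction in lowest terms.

3105873/16723070

There are C(52,7) = 133784560 possible draws.
By inclusion-exclusion on the complements, draws missing all queens or all kings: C(48,7) + C(48,7) − C(44,7) = 73629072 + 73629072 − 38320568 = 108937576.
So draws with at least one of each: 133784560 − 108937576 = 24846984, probability 24846984/133784560 = 3105873/16723070.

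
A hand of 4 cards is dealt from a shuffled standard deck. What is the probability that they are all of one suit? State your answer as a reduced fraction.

44/4165

There are C(52,4) = 270725 possible 4-card hands.
Hands of one suit: 4 suits × C(13,4) = 4·715 = 2860.
Probability = 2860/270725 = 44/4165.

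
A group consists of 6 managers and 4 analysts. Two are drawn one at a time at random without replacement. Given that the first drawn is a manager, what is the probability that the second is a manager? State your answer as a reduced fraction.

After removing one manager, 9 remain: 5 managers and 4 analysts.
So the probability the next is a manager is 5/9.

5/9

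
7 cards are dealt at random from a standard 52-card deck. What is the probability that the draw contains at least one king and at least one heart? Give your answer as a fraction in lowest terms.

There are C(52,7) = 133784560 possible draws.
By inclusion-exclusion on the complements, draws missing all kings or all hearts: C(48,7) + C(39,7) − C(36,7) = 73629072 + 15380937 − 8347680 = 80662329.
So draws with at least one of each: 133784560 − 80662329 = 53122231, probability 53122231/133784560.

53122231/133784560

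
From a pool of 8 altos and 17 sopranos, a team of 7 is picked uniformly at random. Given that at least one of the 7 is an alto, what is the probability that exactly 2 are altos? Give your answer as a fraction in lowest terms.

Work in counts. Selections with at least one alto: C(25,7) − C(17,7) = 480700 − 19448 = 461252.
Of those, selections where exactly 2 are altos: C(8,2)·C(17,5) = 28·6188 = 173264.
Conditional probability = 173264/461252 = 43316/115313.

43316/115313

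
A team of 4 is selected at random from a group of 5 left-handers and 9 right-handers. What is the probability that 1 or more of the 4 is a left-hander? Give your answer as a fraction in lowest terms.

There are C(14,4) = 1001 ways to choose the 4.
Favorable selections (1 or more left-hander): C(5,1)·C(9,3) + C(5,2)·C(9,2) + C(5,3)·C(9,1) + C(5,4)·C(9,0) = 420 + 360 + 90 + 5 = 875.
Probability = 875/1001 = 125/143.

125/143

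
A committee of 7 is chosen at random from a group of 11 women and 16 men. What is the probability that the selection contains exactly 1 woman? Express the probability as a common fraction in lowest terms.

308/3105

Total number of selections: C(27,7) = 888030.
Selections with exactly 1 woman: choose 1 of the 11 women and 6 of the 16 men, C(11,1)·C(16,6) = 11·8008 = 88088.
Probability = 88088/888030 = 308/3105.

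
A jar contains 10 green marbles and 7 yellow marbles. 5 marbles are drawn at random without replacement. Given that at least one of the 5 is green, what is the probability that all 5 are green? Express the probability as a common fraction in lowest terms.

36/881

Work in counts. Selections with at least one green: C(17,5) − C(7,5) = 6188 − 21 = 6167.
Of those, selections where all 5 are green: C(10,5) = 252.
Conditional probability = 252/6167 = 36/881.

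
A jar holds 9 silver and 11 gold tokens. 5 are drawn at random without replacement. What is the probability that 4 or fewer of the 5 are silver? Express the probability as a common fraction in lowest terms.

2563/2584

There are C(20,5) = 15504 ways to choose the 5.
Favorable selections (4 or fewer silver): C(9,0)·C(11,5) + C(9,1)·C(11,4) + C(9,2)·C(11,3) + C(9,3)·C(11,2) + C(9,4)·C(11,1) = 462 + 2970 + 5940 + 4620 + 1386 = 15378.
Probability = 15378/15504 = 2563/2584.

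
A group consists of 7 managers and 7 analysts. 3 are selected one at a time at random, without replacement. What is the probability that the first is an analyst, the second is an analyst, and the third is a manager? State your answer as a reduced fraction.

7/52

Multiply the conditional probabilities at each draw: 7/14 · 6/13 · 7/12 = 294/2184 = 7/52.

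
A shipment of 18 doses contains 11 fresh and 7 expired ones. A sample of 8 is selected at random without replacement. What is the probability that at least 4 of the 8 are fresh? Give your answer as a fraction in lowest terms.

31/34

There are C(18,8) = 43758 ways to choose the 8.
Count the complement (fewer than 4 fresh): C(11,1)·C(7,7) + C(11,2)·C(7,6) + C(11,3)·C(7,5) = 11 + 385 + 3465 = 3861.
Probability = 1 − 3861/43758 = 39897/43758 = 31/34.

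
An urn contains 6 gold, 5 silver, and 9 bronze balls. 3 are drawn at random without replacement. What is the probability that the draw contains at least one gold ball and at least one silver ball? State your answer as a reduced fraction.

27/76

There are C(20,3) = 1140 possible draws.
By inclusion-exclusion on the complements, draws missing all gold or all silver: C(14,3) + C(15,3) − C(9,3) = 364 + 455 − 84 = 735.
So draws with at least one of each: 1140 − 735 = 405, probability 405/1140 = 27/76.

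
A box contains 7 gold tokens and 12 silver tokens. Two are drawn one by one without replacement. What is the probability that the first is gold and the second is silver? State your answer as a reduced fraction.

14/57

Multiply the conditional probabilities at each draw: 7/19 · 12/18 = 84/342 = 14/57.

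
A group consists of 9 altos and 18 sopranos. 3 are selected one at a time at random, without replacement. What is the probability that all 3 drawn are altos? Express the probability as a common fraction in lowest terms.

Multiply the conditional probabilities at each draw: 9/27 · 8/26 · 7/25 = 504/17550 = 28/975.

28/975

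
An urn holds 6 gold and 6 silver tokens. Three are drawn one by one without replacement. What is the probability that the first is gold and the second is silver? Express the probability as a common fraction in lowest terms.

Multiply the conditional probabilities at each draw: 6/12 · 6/11 = 36/132 = 3/11.

3/11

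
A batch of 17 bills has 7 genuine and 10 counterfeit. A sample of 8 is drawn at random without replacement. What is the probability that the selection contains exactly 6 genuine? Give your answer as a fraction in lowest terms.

There are C(17,8) = 24310 ways to choose 8 from 17.
Selections with exactly 6 genuine: choose 6 of the 7 genuine and 2 of the 10 counterfeit, C(7,6)·C(10,2) = 7·45 = 315.
Probability = 315/24310 = 63/4862.

63/4862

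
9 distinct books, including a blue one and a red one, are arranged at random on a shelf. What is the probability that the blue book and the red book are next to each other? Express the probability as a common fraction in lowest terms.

There are 9! = 362880 arrangements.
Treat the blue book and the red book as a block: 8! arrangements of the blocks × 2 orders within the block = 2·40320 = 80640.
Probability = 80640/362880 = 2/9.

2/9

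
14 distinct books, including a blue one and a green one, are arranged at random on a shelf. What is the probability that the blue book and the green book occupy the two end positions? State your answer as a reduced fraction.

There are 14! = 87178291200 arrangements.
Place the blue book and the green book at the ends in 2 ways, arrange the remaining 12 in 12! = 479001600 ways: 2·479001600 = 958003200.
Probability = 958003200/87178291200 = 1/91.

1/91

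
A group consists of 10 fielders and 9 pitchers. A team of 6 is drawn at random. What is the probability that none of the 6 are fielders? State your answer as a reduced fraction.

1/323

There are C(19,6) = 27132 possible selections.
Selections with no fielders (all pitchers): C(9,6) = 84.
Probability = 84/27132 = 1/323.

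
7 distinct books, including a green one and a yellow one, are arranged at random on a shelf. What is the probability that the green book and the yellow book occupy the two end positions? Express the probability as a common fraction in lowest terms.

1/21

There are 7! = 5040 arrangements.
Place the green book and the yellow book at the ends in 2 ways, arrange the remaining 5 in 5! = 120 ways: 2·120 = 240.
Probability = 240/5040 = 1/21.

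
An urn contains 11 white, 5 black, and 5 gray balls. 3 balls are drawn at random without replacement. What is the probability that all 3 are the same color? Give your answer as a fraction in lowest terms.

There are C(21,3) = 1330 ways to draw 3 balls.
All same color: C(11,3) + C(5,3) + C(5,3) = 165 + 10 + 10 = 185.
Probability = 185/1330 = 37/266.

37/266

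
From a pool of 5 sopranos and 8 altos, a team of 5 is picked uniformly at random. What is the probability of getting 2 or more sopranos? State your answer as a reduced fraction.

881/1287

There are C(13,5) = 1287 ways to choose the 5.
Count the complement (fewer than 2 sopranos): C(5,0)·C(8,5) + C(5,1)·C(8,4) = 56 + 350 = 406.
Probability = 1 − 406/1287 = 881/1287.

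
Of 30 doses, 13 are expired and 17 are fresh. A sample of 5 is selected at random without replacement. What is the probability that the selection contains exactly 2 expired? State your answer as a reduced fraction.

680/1827

The sample space is all 5-subsets of the 30: C(30,5) = 142506.
Selections with exactly 2 expired: choose 2 of the 13 expired and 3 of the 17 fresh, C(13,2)·C(17,3) = 78·680 = 53040.
Probability = 53040/142506 = 680/1827.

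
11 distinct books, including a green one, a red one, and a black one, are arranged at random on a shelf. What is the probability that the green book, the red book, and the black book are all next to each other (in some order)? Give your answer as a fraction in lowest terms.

There are 11! = 39916800 arrangements.
Treat the three as one block: 9! placements × 3! orders within the block = 362880·6 = 2177280.
Probability = 2177280/39916800 = 3/55.

3/55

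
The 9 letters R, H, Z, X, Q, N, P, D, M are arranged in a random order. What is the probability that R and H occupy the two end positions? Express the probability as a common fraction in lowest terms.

There are 9! = 362880 arrangements.
Place R and H at the ends in 2 ways, arrange the remaining 7 in 7! = 5040 ways: 2·5040 = 10080.
Probability = 10080/362880 = 1/36.

1/36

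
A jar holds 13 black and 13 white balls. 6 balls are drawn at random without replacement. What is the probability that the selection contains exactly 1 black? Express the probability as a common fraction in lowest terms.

117/1610

There are C(26,6) = 230230 ways to choose 6 from 26.
Selections with exactly 1 black: choose 1 of the 13 black and 5 of the 13 white, C(13,1)·C(13,5) = 13·1287 = 16731.
Probability = 16731/230230 = 117/1610.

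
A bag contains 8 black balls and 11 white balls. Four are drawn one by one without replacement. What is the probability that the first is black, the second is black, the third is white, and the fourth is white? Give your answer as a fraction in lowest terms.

Multiply the conditional probabilities at each draw: 8/19 · 7/18 · 11/17 · 10/16 = 6160/93024 = 385/5814.

385/5814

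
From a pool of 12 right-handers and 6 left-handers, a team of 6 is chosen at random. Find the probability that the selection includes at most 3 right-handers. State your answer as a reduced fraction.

1821/6188

There are C(18,6) = 18564 ways to choose the 6.
Count the complement (more than 3 right-handers): C(12,4)·C(6,2) + C(12,5)·C(6,1) + C(12,6)·C(6,0) = 7425 + 4752 + 924 = 13101.
Probability = 1 − 13101/18564 = 5463/18564 = 1821/6188.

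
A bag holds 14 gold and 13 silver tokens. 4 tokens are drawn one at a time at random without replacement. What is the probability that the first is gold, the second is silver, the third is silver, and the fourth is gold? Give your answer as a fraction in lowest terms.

91/1350

Multiply the conditional probabilities at each draw: 14/27 · 13/26 · 12/25 · 13/24 = 28392/421200 = 91/1350.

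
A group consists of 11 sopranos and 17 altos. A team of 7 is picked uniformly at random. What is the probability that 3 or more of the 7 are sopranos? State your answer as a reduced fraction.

There are C(28,7) = 1184040 ways to choose the 7.
Count the complement (fewer than 3 sopranos): C(11,0)·C(17,7) + C(11,1)·C(17,6) + C(11,2)·C(17,5) = 19448 + 136136 + 340340 = 495924.
Probability = 1 − 495924/1184040 = 688116/1184040 = 401/690.

401/690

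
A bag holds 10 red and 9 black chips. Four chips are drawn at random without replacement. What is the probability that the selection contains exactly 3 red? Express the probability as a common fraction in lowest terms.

Total number of selections: C(19,4) = 3876.
Selections with exactly 3 red: choose 3 of the 10 red and 1 of the 9 black, C(10,3)·C(9,1) = 120·9 = 1080.
Probability = 1080/3876 = 90/323.

90/323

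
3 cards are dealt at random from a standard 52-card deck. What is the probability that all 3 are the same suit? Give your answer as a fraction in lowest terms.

22/425

There are C(52,3) = 22100 possible 3-card hands.
Hands of one suit: 4 suits × C(13,3) = 4·286 = 1144.
Probability = 1144/22100 = 22/425.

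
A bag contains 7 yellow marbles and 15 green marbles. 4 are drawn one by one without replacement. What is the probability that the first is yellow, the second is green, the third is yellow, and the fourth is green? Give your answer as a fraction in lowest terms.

Multiply the conditional probabilities at each draw: 7/22 · 15/21 · 6/20 · 14/19 = 8820/175560 = 21/418.

21/418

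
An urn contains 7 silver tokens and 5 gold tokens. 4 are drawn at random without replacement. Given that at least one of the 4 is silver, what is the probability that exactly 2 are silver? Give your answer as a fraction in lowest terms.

Work in counts. Selections with at least one silver: C(12,4) − C(5,4) = 495 − 5 = 490.
Of those, selections where exactly 2 are silver: C(7,2)·C(5,2) = 21·10 = 210.
Conditional probability = 210/490 = 3/7.

3/7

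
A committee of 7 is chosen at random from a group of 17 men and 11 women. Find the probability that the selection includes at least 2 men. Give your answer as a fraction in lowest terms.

4454/4485

There are C(28,7) = 1184040 ways to choose the 7.
Favorable selections (at least 2 men): C(17,2)·C(11,5) + C(17,3)·C(11,4) + C(17,4)·C(11,3) + C(17,5)·C(11,2) + C(17,6)·C(11,1) + C(17,7)·C(11,0) = 62832 + 224400 + 392700 + 340340 + 136136 + 19448 = 1175856.
Probability = 1175856/1184040 = 4454/4485.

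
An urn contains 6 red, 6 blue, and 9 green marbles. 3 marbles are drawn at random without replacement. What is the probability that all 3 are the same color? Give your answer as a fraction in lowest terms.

62/665

There are C(21,3) = 1330 ways to draw 3 marbles.
All same color: C(6,3) + C(6,3) + C(9,3) = 20 + 20 + 84 = 124.
Probability = 124/1330 = 62/665.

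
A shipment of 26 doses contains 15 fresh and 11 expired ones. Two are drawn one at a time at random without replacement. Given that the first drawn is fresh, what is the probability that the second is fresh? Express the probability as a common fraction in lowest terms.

After removing one fresh, 25 remain: 14 fresh and 11 expired.
So the probability the next is fresh is 14/25.

14/25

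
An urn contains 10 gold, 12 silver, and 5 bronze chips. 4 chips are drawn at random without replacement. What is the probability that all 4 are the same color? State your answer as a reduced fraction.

There are C(27,4) = 17550 ways to draw 4 chips.
All same color: C(10,4) + C(12,4) + C(5,4) = 210 + 495 + 5 = 710.
Probability = 710/17550 = 71/1755.

71/1755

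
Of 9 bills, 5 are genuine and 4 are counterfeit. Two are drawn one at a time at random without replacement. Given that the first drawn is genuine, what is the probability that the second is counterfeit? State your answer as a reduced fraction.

1/2

After removing one genuine, 8 remain: 4 genuine and 4 counterfeit.
So the probability the next is counterfeit is 4/8 = 1/2.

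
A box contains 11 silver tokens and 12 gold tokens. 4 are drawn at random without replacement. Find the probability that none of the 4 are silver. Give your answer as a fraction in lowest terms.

There are C(23,4) = 8855 possible selections.
Selections with no silver (all gold): C(12,4) = 495.
Probability = 495/8855 = 9/161.

9/161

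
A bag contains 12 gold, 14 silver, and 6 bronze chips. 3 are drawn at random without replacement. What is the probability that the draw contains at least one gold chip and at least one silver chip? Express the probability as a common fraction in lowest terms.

189/310

There are C(32,3) = 4960 possible draws.
By inclusion-exclusion on the complements, draws missing all gold or all silver: C(20,3) + C(18,3) − C(6,3) = 1140 + 816 − 20 = 1936.
So draws with at least one of each: 4960 − 1936 = 3024, probability 3024/4960 = 189/310.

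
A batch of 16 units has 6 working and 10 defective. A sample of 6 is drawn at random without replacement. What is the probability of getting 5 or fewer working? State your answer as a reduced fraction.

8007/8008

Total selections: C(16,6) = 8008.
The complement is exactly 6 working: C(6,6)·C(10,0) = 1.
Probability = 1 − 1/8008 = 8007/8008.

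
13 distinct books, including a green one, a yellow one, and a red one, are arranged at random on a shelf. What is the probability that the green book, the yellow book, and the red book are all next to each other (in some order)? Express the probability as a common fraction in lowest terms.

There are 13! = 6227020800 arrangements.
Treat the three as one block: 11! placements × 3! orders within the block = 39916800·6 = 239500800.
Probability = 239500800/6227020800 = 1/26.

1/26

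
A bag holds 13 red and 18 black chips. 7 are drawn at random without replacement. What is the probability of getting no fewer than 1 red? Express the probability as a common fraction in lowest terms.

There are C(31,7) = 2629575 ways to choose the 7.
The complement is all 7 are black: C(18,7) = 31824.
Probability = 1 − 31824/2629575 = 2597751/2629575 = 22203/22475.

22203/22475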